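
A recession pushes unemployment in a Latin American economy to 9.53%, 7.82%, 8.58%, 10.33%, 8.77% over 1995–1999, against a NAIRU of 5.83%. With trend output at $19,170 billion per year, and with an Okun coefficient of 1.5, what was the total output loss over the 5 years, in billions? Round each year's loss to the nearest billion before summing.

Year 1995: gap = -1.5 × (9.53 - 5.83) = -5.55%, loss ≈ 19170 × 5.55/100 ≈ 1064.
Year 1996: gap = -1.5 × (7.82 - 5.83) = -2.985%, loss ≈ 19170 × 2.985/100 ≈ 572.
Year 1997: gap = -1.5 × (8.58 - 5.83) = -4.125%, loss ≈ 19170 × 4.125/100 ≈ 791.
Year 1998: gap = -1.5 × (10.33 - 5.83) = -6.75%, loss ≈ 19170 × 6.75/100 ≈ 1294.
Year 1999: gap = -1.5 × (8.77 - 5.83) = -4.41%, loss ≈ 19170 × 4.41/100 ≈ 845.
Total lost output = 1064 + 572 + 791 + 1294 + 845 = 4566 billion.

$4,566 billion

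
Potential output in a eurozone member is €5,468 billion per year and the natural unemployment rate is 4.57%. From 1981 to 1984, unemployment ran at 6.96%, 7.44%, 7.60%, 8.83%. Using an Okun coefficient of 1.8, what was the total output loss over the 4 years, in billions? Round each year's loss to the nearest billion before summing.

Year 1981: gap = -1.8 × (6.96 - 4.57) = -4.302%, loss ≈ 5468 × 4.302/100 ≈ 235.
Year 1982: gap = -1.8 × (7.44 - 4.57) = -5.166%, loss ≈ 5468 × 5.166/100 ≈ 282.
Year 1983: gap = -1.8 × (7.6 - 4.57) = -5.454%, loss ≈ 5468 × 5.454/100 ≈ 298.
Year 1984: gap = -1.8 × (8.83 - 4.57) = -7.668%, loss ≈ 5468 × 7.668/100 ≈ 419.
Total lost output = 235 + 282 + 298 + 419 = 1234 billion.

€1,234 billion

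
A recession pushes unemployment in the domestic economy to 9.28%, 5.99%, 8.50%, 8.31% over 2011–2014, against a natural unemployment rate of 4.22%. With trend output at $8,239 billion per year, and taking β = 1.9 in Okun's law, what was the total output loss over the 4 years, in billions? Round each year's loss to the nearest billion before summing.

$2,379 billion

Year 2011: gap = -1.9 × (9.28 - 4.22) = -9.614%, loss ≈ 8239 × 9.614/100 ≈ 792.
Year 2012: gap = -1.9 × (5.99 - 4.22) = -3.363%, loss ≈ 8239 × 3.363/100 ≈ 277.
Year 2013: gap = -1.9 × (8.5 - 4.22) = -8.132%, loss ≈ 8239 × 8.132/100 ≈ 670.
Year 2014: gap = -1.9 × (8.31 - 4.22) = -7.771%, loss ≈ 8239 × 7.771/100 ≈ 640.
Total lost output = 792 + 277 + 670 + 640 = 2379 billion.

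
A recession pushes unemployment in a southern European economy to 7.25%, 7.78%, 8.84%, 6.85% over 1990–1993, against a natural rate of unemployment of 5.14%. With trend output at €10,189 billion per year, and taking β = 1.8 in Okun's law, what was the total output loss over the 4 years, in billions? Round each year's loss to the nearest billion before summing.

Year 1990: gap = -1.8 × (7.25 - 5.14) = -3.798%, loss ≈ 10189 × 3.798/100 ≈ 387.
Year 1991: gap = -1.8 × (7.78 - 5.14) = -4.752%, loss ≈ 10189 × 4.752/100 ≈ 484.
Year 1992: gap = -1.8 × (8.84 - 5.14) = -6.66%, loss ≈ 10189 × 6.66/100 ≈ 679.
Year 1993: gap = -1.8 × (6.85 - 5.14) = -3.078%, loss ≈ 10189 × 3.078/100 ≈ 314.
Total lost output = 387 + 484 + 679 + 314 = 1864 billion.

€1,864 billion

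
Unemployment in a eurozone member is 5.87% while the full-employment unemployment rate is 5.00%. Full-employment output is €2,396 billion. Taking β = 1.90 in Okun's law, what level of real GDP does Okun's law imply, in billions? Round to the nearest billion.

€2,356 billion

Unemployment gap = 5.87 - 5 = 0.87 points, so the output gap is -1.9 × 0.87 = -1.653%.
Actual GDP = 2396 × (1 - 1.653/100) = 2396 × 0.98347 ≈ 2356 billion.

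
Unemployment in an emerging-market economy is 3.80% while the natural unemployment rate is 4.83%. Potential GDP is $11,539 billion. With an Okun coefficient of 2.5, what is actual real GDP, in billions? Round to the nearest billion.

$11,836 billion

Unemployment gap = 3.8 - 4.83 = -1.03 points, so the output gap is -2.5 × (-1.03) = 2.575%.
Actual GDP = 11539 × (1 + 2.575/100) = 11539 × 1.02575 ≈ 11836 billion.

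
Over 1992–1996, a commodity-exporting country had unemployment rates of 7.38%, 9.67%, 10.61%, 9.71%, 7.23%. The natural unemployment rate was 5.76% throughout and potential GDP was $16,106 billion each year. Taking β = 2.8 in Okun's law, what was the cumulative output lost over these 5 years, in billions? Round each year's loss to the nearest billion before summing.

$7,125 billion

Year 1992: gap = -2.8 × (7.38 - 5.76) = -4.536%, loss ≈ 16106 × 4.536/100 ≈ 731.
Year 1993: gap = -2.8 × (9.67 - 5.76) = -10.948%, loss ≈ 16106 × 10.948/100 ≈ 1763.
Year 1994: gap = -2.8 × (10.61 - 5.76) = -13.58%, loss ≈ 16106 × 13.58/100 ≈ 2187.
Year 1995: gap = -2.8 × (9.71 - 5.76) = -11.06%, loss ≈ 16106 × 11.06/100 ≈ 1781.
Year 1996: gap = -2.8 × (7.23 - 5.76) = -4.116%, loss ≈ 16106 × 4.116/100 ≈ 663.
Total lost output = 731 + 1763 + 2187 + 1781 + 663 = 7125 billion.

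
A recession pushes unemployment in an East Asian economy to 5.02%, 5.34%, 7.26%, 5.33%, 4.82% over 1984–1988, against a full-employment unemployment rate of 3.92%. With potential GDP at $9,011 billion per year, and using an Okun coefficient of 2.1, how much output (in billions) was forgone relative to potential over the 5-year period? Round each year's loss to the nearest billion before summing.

$1,546 billion

Year 1984: gap = -2.1 × (5.02 - 3.92) = -2.31%, loss ≈ 9011 × 2.31/100 ≈ 208.
Year 1985: gap = -2.1 × (5.34 - 3.92) = -2.982%, loss ≈ 9011 × 2.982/100 ≈ 269.
Year 1986: gap = -2.1 × (7.26 - 3.92) = -7.014%, loss ≈ 9011 × 7.014/100 ≈ 632.
Year 1987: gap = -2.1 × (5.33 - 3.92) = -2.961%, loss ≈ 9011 × 2.961/100 ≈ 267.
Year 1988: gap = -2.1 × (4.82 - 3.92) = -1.89%, loss ≈ 9011 × 1.89/100 ≈ 170.
Total lost output = 208 + 269 + 632 + 267 + 170 = 1546 billion.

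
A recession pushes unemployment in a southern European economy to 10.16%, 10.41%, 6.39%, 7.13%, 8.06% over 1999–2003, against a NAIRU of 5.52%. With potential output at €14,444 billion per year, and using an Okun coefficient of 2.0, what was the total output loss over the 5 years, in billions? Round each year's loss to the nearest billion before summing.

€4,203 billion

Year 1999: gap = -2.0 × (10.16 - 5.52) = -9.28%, loss ≈ 14444 × 9.28/100 ≈ 1340.
Year 2000: gap = -2.0 × (10.41 - 5.52) = -9.78%, loss ≈ 14444 × 9.78/100 ≈ 1413.
Year 2001: gap = -2.0 × (6.39 - 5.52) = -1.74%, loss ≈ 14444 × 1.74/100 ≈ 251.
Year 2002: gap = -2.0 × (7.13 - 5.52) = -3.22%, loss ≈ 14444 × 3.22/100 ≈ 465.
Year 2003: gap = -2.0 × (8.06 - 5.52) = -5.08%, loss ≈ 14444 × 5.08/100 ≈ 734.
Total lost output = 1340 + 1413 + 251 + 465 + 734 = 4203 billion.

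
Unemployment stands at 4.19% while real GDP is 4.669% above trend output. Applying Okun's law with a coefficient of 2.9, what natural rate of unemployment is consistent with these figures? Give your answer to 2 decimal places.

5.80%

From Okun's law, u - u* = -(output gap)/β = -(4.669)/2.9 = -1.61 points.
So u* = 4.19 + 1.61 = 5.80%.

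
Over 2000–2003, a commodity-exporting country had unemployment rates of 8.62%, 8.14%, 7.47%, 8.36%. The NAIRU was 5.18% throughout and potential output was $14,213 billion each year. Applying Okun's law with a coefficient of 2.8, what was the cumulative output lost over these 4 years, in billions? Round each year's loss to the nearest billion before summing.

$4,724 billion

Year 2000: gap = -2.8 × (8.62 - 5.18) = -9.632%, loss ≈ 14213 × 9.632/100 ≈ 1369.
Year 2001: gap = -2.8 × (8.14 - 5.18) = -8.288%, loss ≈ 14213 × 8.288/100 ≈ 1178.
Year 2002: gap = -2.8 × (7.47 - 5.18) = -6.412%, loss ≈ 14213 × 6.412/100 ≈ 911.
Year 2003: gap = -2.8 × (8.36 - 5.18) = -8.904%, loss ≈ 14213 × 8.904/100 ≈ 1266.
Total lost output = 1369 + 1178 + 911 + 1266 = 4724 billion.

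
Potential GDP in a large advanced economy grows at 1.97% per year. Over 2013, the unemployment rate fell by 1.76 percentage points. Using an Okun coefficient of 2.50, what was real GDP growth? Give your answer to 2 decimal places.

Growth-rate Okun's law: g_Y = g_Y* - β × Δu.
g_Y = 1.97 - 2.50 × (-1.76) = 1.97 + 4.4 = 6.37%, i.e. 6.37% to 2 d.p.

6.37%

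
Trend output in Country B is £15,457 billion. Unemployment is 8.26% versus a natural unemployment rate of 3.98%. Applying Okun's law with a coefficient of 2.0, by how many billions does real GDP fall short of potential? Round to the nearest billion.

Output gap = -2.0 × (8.26 - 3.98) = -2 × 4.28 = -8.56%.
Actual GDP ≈ 15457 × 0.9144 ≈ 14134 billion, so the shortfall is 15457 - 14134 = 1323 billion.

£1,323 billion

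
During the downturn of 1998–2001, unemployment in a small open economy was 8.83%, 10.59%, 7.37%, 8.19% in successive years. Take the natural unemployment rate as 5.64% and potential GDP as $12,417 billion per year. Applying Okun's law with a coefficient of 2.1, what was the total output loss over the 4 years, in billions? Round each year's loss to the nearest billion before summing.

$3,239 billion

Year 1998: gap = -2.1 × (8.83 - 5.64) = -6.699%, loss ≈ 12417 × 6.699/100 ≈ 832.
Year 1999: gap = -2.1 × (10.59 - 5.64) = -10.395%, loss ≈ 12417 × 10.395/100 ≈ 1291.
Year 2000: gap = -2.1 × (7.37 - 5.64) = -3.633%, loss ≈ 12417 × 3.633/100 ≈ 451.
Year 2001: gap = -2.1 × (8.19 - 5.64) = -5.355%, loss ≈ 12417 × 5.355/100 ≈ 665.
Total lost output = 832 + 1291 + 451 + 665 = 3239 billion.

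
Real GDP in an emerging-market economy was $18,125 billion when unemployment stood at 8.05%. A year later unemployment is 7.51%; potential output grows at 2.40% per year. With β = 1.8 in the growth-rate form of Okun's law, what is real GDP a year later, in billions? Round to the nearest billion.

$18,736 billion

Δu = 7.51 - 8.05 = -0.54 points.
Okun's law (growth form): g_Y = g_Y* - β × Δu = 2.40 - 1.8 × (-0.54) = 2.4 + 0.972 = 3.372%.
Real GDP in the next year = 18125 × (1 + 3.372/100) = 18125 × 1.03372 ≈ 18736 billion.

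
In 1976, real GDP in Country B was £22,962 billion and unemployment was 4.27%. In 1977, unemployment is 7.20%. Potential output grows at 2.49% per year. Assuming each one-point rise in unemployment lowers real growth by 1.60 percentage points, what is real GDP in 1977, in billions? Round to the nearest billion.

£22,457 billion

Δu = 7.2 - 4.27 = 2.93 points.
Okun's law (growth form): g_Y = g_Y* - β × Δu = 2.49 - 1.60 × (2.93) = 2.49 - 4.688 = -2.198%.
Real GDP in the next year = 22962 × (1 - 2.198/100) = 22962 × 0.97802 ≈ 22457 billion.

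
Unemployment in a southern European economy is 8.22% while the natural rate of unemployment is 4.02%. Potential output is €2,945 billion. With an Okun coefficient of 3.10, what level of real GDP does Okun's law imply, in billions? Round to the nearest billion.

€2,562 billion

Unemployment gap = 8.22 - 4.02 = 4.2 points, so the output gap is -3.1 × 4.2 = -13.02%.
Actual GDP = 2945 × (1 - 13.02/100) = 2945 × 0.8698 ≈ 2562 billion.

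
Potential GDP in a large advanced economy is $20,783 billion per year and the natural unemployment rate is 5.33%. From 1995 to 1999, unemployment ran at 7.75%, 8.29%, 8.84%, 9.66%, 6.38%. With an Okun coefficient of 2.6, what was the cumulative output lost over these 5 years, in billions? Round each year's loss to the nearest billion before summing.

$7,711 billion

Year 1995: gap = -2.6 × (7.75 - 5.33) = -6.292%, loss ≈ 20783 × 6.292/100 ≈ 1308.
Year 1996: gap = -2.6 × (8.29 - 5.33) = -7.696%, loss ≈ 20783 × 7.696/100 ≈ 1599.
Year 1997: gap = -2.6 × (8.84 - 5.33) = -9.126%, loss ≈ 20783 × 9.126/100 ≈ 1897.
Year 1998: gap = -2.6 × (9.66 - 5.33) = -11.258%, loss ≈ 20783 × 11.258/100 ≈ 2340.
Year 1999: gap = -2.6 × (6.38 - 5.33) = -2.73%, loss ≈ 20783 × 2.73/100 ≈ 567.
Total lost output = 1308 + 1599 + 1897 + 2340 + 567 = 7711 billion.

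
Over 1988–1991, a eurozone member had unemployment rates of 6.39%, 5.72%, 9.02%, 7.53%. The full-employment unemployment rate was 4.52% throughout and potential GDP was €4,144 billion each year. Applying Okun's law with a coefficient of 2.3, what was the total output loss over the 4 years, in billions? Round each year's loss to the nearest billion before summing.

€1,008 billion

Year 1988: gap = -2.3 × (6.39 - 4.52) = -4.301%, loss ≈ 4144 × 4.301/100 ≈ 178.
Year 1989: gap = -2.3 × (5.72 - 4.52) = -2.76%, loss ≈ 4144 × 2.76/100 ≈ 114.
Year 1990: gap = -2.3 × (9.02 - 4.52) = -10.35%, loss ≈ 4144 × 10.35/100 ≈ 429.
Year 1991: gap = -2.3 × (7.53 - 4.52) = -6.923%, loss ≈ 4144 × 6.923/100 ≈ 287.
Total lost output = 178 + 114 + 429 + 287 = 1008 billion.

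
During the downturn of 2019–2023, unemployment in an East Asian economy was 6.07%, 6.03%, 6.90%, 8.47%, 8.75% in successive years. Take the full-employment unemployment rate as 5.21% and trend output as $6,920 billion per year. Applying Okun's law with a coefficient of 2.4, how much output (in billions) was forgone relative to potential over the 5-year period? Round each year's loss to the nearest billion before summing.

$1,689 billion

Year 2019: gap = -2.4 × (6.07 - 5.21) = -2.064%, loss ≈ 6920 × 2.064/100 ≈ 143.
Year 2020: gap = -2.4 × (6.03 - 5.21) = -1.968%, loss ≈ 6920 × 1.968/100 ≈ 136.
Year 2021: gap = -2.4 × (6.9 - 5.21) = -4.056%, loss ≈ 6920 × 4.056/100 ≈ 281.
Year 2022: gap = -2.4 × (8.47 - 5.21) = -7.824%, loss ≈ 6920 × 7.824/100 ≈ 541.
Year 2023: gap = -2.4 × (8.75 - 5.21) = -8.496%, loss ≈ 6920 × 8.496/100 ≈ 588.
Total lost output = 143 + 136 + 281 + 541 + 588 = 1689 billion.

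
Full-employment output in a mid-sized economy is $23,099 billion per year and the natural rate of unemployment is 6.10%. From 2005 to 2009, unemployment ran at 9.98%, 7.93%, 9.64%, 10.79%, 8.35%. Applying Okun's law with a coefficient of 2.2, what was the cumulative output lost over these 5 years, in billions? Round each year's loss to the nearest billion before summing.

$8,227 billion

Year 2005: gap = -2.2 × (9.98 - 6.1) = -8.536%, loss ≈ 23099 × 8.536/100 ≈ 1972.
Year 2006: gap = -2.2 × (7.93 - 6.1) = -4.026%, loss ≈ 23099 × 4.026/100 ≈ 930.
Year 2007: gap = -2.2 × (9.64 - 6.1) = -7.788%, loss ≈ 23099 × 7.788/100 ≈ 1799.
Year 2008: gap = -2.2 × (10.79 - 6.1) = -10.318%, loss ≈ 23099 × 10.318/100 ≈ 2383.
Year 2009: gap = -2.2 × (8.35 - 6.1) = -4.95%, loss ≈ 23099 × 4.95/100 ≈ 1143.
Total lost output = 1972 + 930 + 1799 + 2383 + 1143 = 8227 billion.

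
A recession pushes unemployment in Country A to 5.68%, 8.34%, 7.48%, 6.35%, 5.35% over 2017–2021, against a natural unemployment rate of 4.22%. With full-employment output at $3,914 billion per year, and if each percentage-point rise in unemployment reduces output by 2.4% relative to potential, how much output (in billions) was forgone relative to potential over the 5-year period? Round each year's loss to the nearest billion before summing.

$1,136 billion

Year 2017: gap = -2.4 × (5.68 - 4.22) = -3.504%, loss ≈ 3914 × 3.504/100 ≈ 137.
Year 2018: gap = -2.4 × (8.34 - 4.22) = -9.888%, loss ≈ 3914 × 9.888/100 ≈ 387.
Year 2019: gap = -2.4 × (7.48 - 4.22) = -7.824%, loss ≈ 3914 × 7.824/100 ≈ 306.
Year 2020: gap = -2.4 × (6.35 - 4.22) = -5.112%, loss ≈ 3914 × 5.112/100 ≈ 200.
Year 2021: gap = -2.4 × (5.35 - 4.22) = -2.712%, loss ≈ 3914 × 2.712/100 ≈ 106.
Total lost output = 137 + 387 + 306 + 200 + 106 = 1136 billion.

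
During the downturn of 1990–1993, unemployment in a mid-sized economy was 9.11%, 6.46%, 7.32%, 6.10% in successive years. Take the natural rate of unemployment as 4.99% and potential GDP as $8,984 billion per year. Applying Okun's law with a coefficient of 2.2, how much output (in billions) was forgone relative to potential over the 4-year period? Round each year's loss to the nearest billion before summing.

Year 1990: gap = -2.2 × (9.11 - 4.99) = -9.064%, loss ≈ 8984 × 9.064/100 ≈ 814.
Year 1991: gap = -2.2 × (6.46 - 4.99) = -3.234%, loss ≈ 8984 × 3.234/100 ≈ 291.
Year 1992: gap = -2.2 × (7.32 - 4.99) = -5.126%, loss ≈ 8984 × 5.126/100 ≈ 461.
Year 1993: gap = -2.2 × (6.1 - 4.99) = -2.442%, loss ≈ 8984 × 2.442/100 ≈ 219.
Total lost output = 814 + 291 + 461 + 219 = 1785 billion.

$1,785 billion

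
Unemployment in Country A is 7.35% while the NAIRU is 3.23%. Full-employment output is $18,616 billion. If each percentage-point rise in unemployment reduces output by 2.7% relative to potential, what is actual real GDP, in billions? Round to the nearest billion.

$16,545 billion

Unemployment gap = 7.35 - 3.23 = 4.12 points, so the output gap is -2.7 × 4.12 = -11.124%.
Actual GDP = 18616 × (1 - 11.124/100) = 18616 × 0.88876 ≈ 16545 billion.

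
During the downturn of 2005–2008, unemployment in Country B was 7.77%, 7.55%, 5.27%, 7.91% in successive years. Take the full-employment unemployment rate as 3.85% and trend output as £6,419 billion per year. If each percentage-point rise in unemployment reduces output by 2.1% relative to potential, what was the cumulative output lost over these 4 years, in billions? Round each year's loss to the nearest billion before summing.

£1,765 billion

Year 2005: gap = -2.1 × (7.77 - 3.85) = -8.232%, loss ≈ 6419 × 8.232/100 ≈ 528.
Year 2006: gap = -2.1 × (7.55 - 3.85) = -7.77%, loss ≈ 6419 × 7.77/100 ≈ 499.
Year 2007: gap = -2.1 × (5.27 - 3.85) = -2.982%, loss ≈ 6419 × 2.982/100 ≈ 191.
Year 2008: gap = -2.1 × (7.91 - 3.85) = -8.526%, loss ≈ 6419 × 8.526/100 ≈ 547.
Total lost output = 528 + 499 + 191 + 547 = 1765 billion.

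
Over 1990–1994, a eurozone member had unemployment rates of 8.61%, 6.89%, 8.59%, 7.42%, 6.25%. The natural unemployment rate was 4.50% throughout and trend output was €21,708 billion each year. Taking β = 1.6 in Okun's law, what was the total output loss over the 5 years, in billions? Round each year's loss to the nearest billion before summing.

€5,301 billion

Year 1990: gap = -1.6 × (8.61 - 4.5) = -6.576%, loss ≈ 21708 × 6.576/100 ≈ 1428.
Year 1991: gap = -1.6 × (6.89 - 4.5) = -3.824%, loss ≈ 21708 × 3.824/100 ≈ 830.
Year 1992: gap = -1.6 × (8.59 - 4.5) = -6.544%, loss ≈ 21708 × 6.544/100 ≈ 1421.
Year 1993: gap = -1.6 × (7.42 - 4.5) = -4.672%, loss ≈ 21708 × 4.672/100 ≈ 1014.
Year 1994: gap = -1.6 × (6.25 - 4.5) = -2.8%, loss ≈ 21708 × 2.8/100 ≈ 608.
Total lost output = 1428 + 830 + 1421 + 1014 + 608 = 5301 billion.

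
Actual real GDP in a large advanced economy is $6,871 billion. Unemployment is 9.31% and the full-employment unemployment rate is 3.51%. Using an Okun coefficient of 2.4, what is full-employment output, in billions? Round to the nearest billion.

$7,982 billion

Unemployment gap = 9.31 - 3.51 = 5.8 points, so output gap = -2.4 × 5.8 = -13.92%.
Since Y = Y* × (1 + gap/100), Y* = 6871/0.8608 ≈ 7982 billion.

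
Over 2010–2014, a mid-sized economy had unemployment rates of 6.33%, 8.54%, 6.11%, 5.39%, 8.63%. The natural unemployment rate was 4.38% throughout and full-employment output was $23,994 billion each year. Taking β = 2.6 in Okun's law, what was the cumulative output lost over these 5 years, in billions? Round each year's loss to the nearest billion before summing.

Year 2010: gap = -2.6 × (6.33 - 4.38) = -5.07%, loss ≈ 23994 × 5.07/100 ≈ 1216.
Year 2011: gap = -2.6 × (8.54 - 4.38) = -10.816%, loss ≈ 23994 × 10.816/100 ≈ 2595.
Year 2012: gap = -2.6 × (6.11 - 4.38) = -4.498%, loss ≈ 23994 × 4.498/100 ≈ 1079.
Year 2013: gap = -2.6 × (5.39 - 4.38) = -2.626%, loss ≈ 23994 × 2.626/100 ≈ 630.
Year 2014: gap = -2.6 × (8.63 - 4.38) = -11.05%, loss ≈ 23994 × 11.05/100 ≈ 2651.
Total lost output = 1216 + 2595 + 1079 + 630 + 2651 = 8171 billion.

$8,171 billion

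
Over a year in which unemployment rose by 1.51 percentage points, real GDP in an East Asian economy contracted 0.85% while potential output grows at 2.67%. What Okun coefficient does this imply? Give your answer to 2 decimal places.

β ≈ 2.33

Growth form: g_Y = g_Y* - β × Δu, so β = (g_Y* - g_Y)/Δu.
β = (2.67 + 0.85)/1.51 = 3.52/1.51 = 2.33.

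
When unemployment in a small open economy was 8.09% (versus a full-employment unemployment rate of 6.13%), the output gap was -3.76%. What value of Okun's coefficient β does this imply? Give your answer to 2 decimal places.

Okun's law: output gap = -β × (u - u*).
-3.76 = -β × (8.09 - 6.13) = -β × 1.96, so β = 3.76/1.96 = 1.92.

β ≈ 1.92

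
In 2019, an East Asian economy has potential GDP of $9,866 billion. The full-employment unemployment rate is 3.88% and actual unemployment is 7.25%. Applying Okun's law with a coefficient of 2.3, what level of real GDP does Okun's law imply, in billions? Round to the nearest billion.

Unemployment gap = 7.25 - 3.88 = 3.37 points, so the output gap is -2.3 × 3.37 = -7.751%.
Actual GDP = 9866 × (1 - 7.751/100) = 9866 × 0.92249 ≈ 9101 billion.

$9,101 billion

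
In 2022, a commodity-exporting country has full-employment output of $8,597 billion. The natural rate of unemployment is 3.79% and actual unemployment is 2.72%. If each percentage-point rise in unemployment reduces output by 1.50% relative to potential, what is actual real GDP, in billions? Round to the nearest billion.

$8,735 billion

Unemployment gap = 2.72 - 3.79 = -1.07 points, so the output gap is -1.5 × (-1.07) = 1.605%.
Actual GDP = 8597 × (1 + 1.605/100) = 8597 × 1.01605 ≈ 8735 billion.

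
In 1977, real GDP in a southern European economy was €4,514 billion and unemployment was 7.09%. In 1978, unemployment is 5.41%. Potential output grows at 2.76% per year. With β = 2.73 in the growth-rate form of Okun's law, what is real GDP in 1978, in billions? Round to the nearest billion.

€4,846 billion

Δu = 5.41 - 7.09 = -1.68 points.
Okun's law (growth form): g_Y = g_Y* - β × Δu = 2.76 - 2.73 × (-1.68) = 2.76 + 4.5864 = 7.3464%.
Real GDP in the next year = 4514 × (1 + 7.3464/100) = 4514 × 1.073464 ≈ 4846 billion.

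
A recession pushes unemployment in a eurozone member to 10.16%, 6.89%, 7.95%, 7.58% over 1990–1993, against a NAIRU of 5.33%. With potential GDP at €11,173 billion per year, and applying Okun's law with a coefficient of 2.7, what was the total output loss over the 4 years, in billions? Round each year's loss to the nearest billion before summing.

€3,397 billion

Year 1990: gap = -2.7 × (10.16 - 5.33) = -13.041%, loss ≈ 11173 × 13.041/100 ≈ 1457.
Year 1991: gap = -2.7 × (6.89 - 5.33) = -4.212%, loss ≈ 11173 × 4.212/100 ≈ 471.
Year 1992: gap = -2.7 × (7.95 - 5.33) = -7.074%, loss ≈ 11173 × 7.074/100 ≈ 790.
Year 1993: gap = -2.7 × (7.58 - 5.33) = -6.075%, loss ≈ 11173 × 6.075/100 ≈ 679.
Total lost output = 1457 + 471 + 790 + 679 = 3397 billion.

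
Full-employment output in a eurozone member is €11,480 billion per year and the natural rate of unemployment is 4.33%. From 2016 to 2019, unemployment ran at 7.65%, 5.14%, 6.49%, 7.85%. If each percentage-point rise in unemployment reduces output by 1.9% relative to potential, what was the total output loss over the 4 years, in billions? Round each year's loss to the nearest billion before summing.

€2,140 billion

Year 2016: gap = -1.9 × (7.65 - 4.33) = -6.308%, loss ≈ 11480 × 6.308/100 ≈ 724.
Year 2017: gap = -1.9 × (5.14 - 4.33) = -1.539%, loss ≈ 11480 × 1.539/100 ≈ 177.
Year 2018: gap = -1.9 × (6.49 - 4.33) = -4.104%, loss ≈ 11480 × 4.104/100 ≈ 471.
Year 2019: gap = -1.9 × (7.85 - 4.33) = -6.688%, loss ≈ 11480 × 6.688/100 ≈ 768.
Total lost output = 724 + 177 + 471 + 768 = 2140 billion.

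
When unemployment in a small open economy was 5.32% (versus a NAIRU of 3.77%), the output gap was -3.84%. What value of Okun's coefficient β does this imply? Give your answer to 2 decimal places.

β ≈ 2.48

Okun's law: output gap = -β × (u - u*).
-3.84 = -β × (5.32 - 3.77) = -β × 1.55, so β = 3.84/1.55 = 2.48.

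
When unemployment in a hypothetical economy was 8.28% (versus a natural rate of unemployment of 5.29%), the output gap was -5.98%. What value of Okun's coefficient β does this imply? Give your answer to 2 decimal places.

Okun's law: output gap = -β × (u - u*).
-5.98 = -β × (8.28 - 5.29) = -β × 2.99, so β = 5.98/2.99 = 2.00.

β ≈ 2.00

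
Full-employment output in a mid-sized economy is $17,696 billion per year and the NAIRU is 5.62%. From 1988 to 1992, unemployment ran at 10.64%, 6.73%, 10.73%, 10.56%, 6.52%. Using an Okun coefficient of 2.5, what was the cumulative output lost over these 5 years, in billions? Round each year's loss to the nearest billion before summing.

Year 1988: gap = -2.5 × (10.64 - 5.62) = -12.55%, loss ≈ 17696 × 12.55/100 ≈ 2221.
Year 1989: gap = -2.5 × (6.73 - 5.62) = -2.775%, loss ≈ 17696 × 2.775/100 ≈ 491.
Year 1990: gap = -2.5 × (10.73 - 5.62) = -12.775%, loss ≈ 17696 × 12.775/100 ≈ 2261.
Year 1991: gap = -2.5 × (10.56 - 5.62) = -12.35%, loss ≈ 17696 × 12.35/100 ≈ 2185.
Year 1992: gap = -2.5 × (6.52 - 5.62) = -2.25%, loss ≈ 17696 × 2.25/100 ≈ 398.
Total lost output = 2221 + 491 + 2261 + 2185 + 398 = 7556 billion.

$7,556 billion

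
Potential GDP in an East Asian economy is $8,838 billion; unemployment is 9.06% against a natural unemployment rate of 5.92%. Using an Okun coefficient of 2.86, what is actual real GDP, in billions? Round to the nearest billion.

$8,044 billion

Unemployment gap = 9.06 - 5.92 = 3.14 points, so the output gap is -2.86 × 3.14 = -8.9804%.
Actual GDP = 8838 × (1 - 8.9804/100) = 8838 × 0.910196 ≈ 8044 billion.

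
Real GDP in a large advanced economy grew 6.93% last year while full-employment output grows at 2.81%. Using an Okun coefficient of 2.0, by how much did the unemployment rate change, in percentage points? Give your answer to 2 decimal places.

-2.06 percentage points

Growth-rate Okun's law: g_Y = g_Y* - β × Δu, so Δu = (g_Y* - g_Y)/β.
Δu = (2.81 - 6.93)/2.0 = -4.12/2.0 = -2.06 percentage points.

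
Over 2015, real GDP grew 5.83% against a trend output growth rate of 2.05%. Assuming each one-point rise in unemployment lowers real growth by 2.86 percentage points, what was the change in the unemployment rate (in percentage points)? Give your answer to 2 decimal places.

Growth-rate Okun's law: g_Y = g_Y* - β × Δu, so Δu = (g_Y* - g_Y)/β.
Δu = (2.05 - 5.83)/2.86 = -3.78/2.86 = -1.32 percentage points.

-1.32 percentage points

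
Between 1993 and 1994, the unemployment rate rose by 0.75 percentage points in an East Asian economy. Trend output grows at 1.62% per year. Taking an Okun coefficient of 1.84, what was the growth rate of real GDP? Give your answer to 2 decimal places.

0.24%

Growth-rate Okun's law: g_Y = g_Y* - β × Δu.
g_Y = 1.62 - 1.84 × (0.75) = 1.62 - 1.38 = 0.24%, i.e. 0.24% to 2 d.p.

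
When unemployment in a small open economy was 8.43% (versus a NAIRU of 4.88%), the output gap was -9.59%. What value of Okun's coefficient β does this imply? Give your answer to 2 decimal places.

Okun's law: output gap = -β × (u - u*).
-9.59 = -β × (8.43 - 4.88) = -β × 3.55, so β = 9.59/3.55 = 2.70.

β ≈ 2.70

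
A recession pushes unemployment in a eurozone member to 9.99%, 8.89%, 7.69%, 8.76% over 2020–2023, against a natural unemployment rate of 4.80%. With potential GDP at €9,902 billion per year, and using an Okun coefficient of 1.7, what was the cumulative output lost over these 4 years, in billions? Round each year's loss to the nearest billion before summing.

Year 2020: gap = -1.7 × (9.99 - 4.8) = -8.823%, loss ≈ 9902 × 8.823/100 ≈ 874.
Year 2021: gap = -1.7 × (8.89 - 4.8) = -6.953%, loss ≈ 9902 × 6.953/100 ≈ 688.
Year 2022: gap = -1.7 × (7.69 - 4.8) = -4.913%, loss ≈ 9902 × 4.913/100 ≈ 486.
Year 2023: gap = -1.7 × (8.76 - 4.8) = -6.732%, loss ≈ 9902 × 6.732/100 ≈ 667.
Total lost output = 874 + 688 + 486 + 667 = 2715 billion.

€2,715 billion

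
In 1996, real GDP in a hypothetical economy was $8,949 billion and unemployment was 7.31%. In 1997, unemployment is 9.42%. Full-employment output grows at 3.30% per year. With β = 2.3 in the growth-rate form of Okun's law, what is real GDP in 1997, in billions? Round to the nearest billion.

$8,810 billion

Δu = 9.42 - 7.31 = 2.11 points.
Okun's law (growth form): g_Y = g_Y* - β × Δu = 3.30 - 2.3 × (2.11) = 3.3 - 4.853 = -1.553%.
Real GDP in the next year = 8949 × (1 - 1.553/100) = 8949 × 0.98447 ≈ 8810 billion.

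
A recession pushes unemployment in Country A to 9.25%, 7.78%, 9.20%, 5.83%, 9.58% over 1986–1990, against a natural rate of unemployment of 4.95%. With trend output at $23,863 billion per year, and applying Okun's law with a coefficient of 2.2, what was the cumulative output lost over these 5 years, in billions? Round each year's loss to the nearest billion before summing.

$8,867 billion

Year 1986: gap = -2.2 × (9.25 - 4.95) = -9.46%, loss ≈ 23863 × 9.46/100 ≈ 2257.
Year 1987: gap = -2.2 × (7.78 - 4.95) = -6.226%, loss ≈ 23863 × 6.226/100 ≈ 1486.
Year 1988: gap = -2.2 × (9.2 - 4.95) = -9.35%, loss ≈ 23863 × 9.35/100 ≈ 2231.
Year 1989: gap = -2.2 × (5.83 - 4.95) = -1.936%, loss ≈ 23863 × 1.936/100 ≈ 462.
Year 1990: gap = -2.2 × (9.58 - 4.95) = -10.186%, loss ≈ 23863 × 10.186/100 ≈ 2431.
Total lost output = 2257 + 1486 + 2231 + 462 + 2431 = 8867 billion.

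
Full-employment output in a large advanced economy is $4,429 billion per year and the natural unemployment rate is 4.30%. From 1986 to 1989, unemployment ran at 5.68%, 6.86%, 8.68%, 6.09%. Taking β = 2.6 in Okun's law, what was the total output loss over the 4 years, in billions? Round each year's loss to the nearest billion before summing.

Year 1986: gap = -2.6 × (5.68 - 4.3) = -3.588%, loss ≈ 4429 × 3.588/100 ≈ 159.
Year 1987: gap = -2.6 × (6.86 - 4.3) = -6.656%, loss ≈ 4429 × 6.656/100 ≈ 295.
Year 1988: gap = -2.6 × (8.68 - 4.3) = -11.388%, loss ≈ 4429 × 11.388/100 ≈ 504.
Year 1989: gap = -2.6 × (6.09 - 4.3) = -4.654%, loss ≈ 4429 × 4.654/100 ≈ 206.
Total lost output = 159 + 295 + 504 + 206 = 1164 billion.

$1,164 billion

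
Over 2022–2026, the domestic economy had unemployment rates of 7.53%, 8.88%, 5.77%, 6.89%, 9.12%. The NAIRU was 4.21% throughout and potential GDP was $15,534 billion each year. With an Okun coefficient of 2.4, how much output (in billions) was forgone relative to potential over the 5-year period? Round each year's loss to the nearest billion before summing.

$6,391 billion

Year 2022: gap = -2.4 × (7.53 - 4.21) = -7.968%, loss ≈ 15534 × 7.968/100 ≈ 1238.
Year 2023: gap = -2.4 × (8.88 - 4.21) = -11.208%, loss ≈ 15534 × 11.208/100 ≈ 1741.
Year 2024: gap = -2.4 × (5.77 - 4.21) = -3.744%, loss ≈ 15534 × 3.744/100 ≈ 582.
Year 2025: gap = -2.4 × (6.89 - 4.21) = -6.432%, loss ≈ 15534 × 6.432/100 ≈ 999.
Year 2026: gap = -2.4 × (9.12 - 4.21) = -11.784%, loss ≈ 15534 × 11.784/100 ≈ 1831.
Total lost output = 1238 + 1741 + 582 + 999 + 1831 = 6391 billion.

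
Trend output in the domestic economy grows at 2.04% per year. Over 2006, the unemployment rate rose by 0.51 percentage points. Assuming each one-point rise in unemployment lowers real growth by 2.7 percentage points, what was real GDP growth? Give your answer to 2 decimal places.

0.66%

Growth-rate Okun's law: g_Y = g_Y* - β × Δu.
g_Y = 2.04 - 2.7 × (0.51) = 2.04 - 1.377 = 0.663%, i.e. 0.66% to 2 d.p.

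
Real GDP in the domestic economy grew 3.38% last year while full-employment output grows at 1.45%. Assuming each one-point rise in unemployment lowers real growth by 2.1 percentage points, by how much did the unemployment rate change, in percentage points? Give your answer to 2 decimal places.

Growth-rate Okun's law: g_Y = g_Y* - β × Δu, so Δu = (g_Y* - g_Y)/β.
Δu = (1.45 - 3.38)/2.1 = -1.93/2.1 = -0.92 percentage points.

-0.92 percentage points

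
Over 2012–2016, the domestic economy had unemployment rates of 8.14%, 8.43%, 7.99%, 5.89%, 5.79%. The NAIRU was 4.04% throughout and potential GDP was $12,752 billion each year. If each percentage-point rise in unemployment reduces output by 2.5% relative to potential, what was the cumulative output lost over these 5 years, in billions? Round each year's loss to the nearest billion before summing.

$5,114 billion

Year 2012: gap = -2.5 × (8.14 - 4.04) = -10.25%, loss ≈ 12752 × 10.25/100 ≈ 1307.
Year 2013: gap = -2.5 × (8.43 - 4.04) = -10.975%, loss ≈ 12752 × 10.975/100 ≈ 1400.
Year 2014: gap = -2.5 × (7.99 - 4.04) = -9.875%, loss ≈ 12752 × 9.875/100 ≈ 1259.
Year 2015: gap = -2.5 × (5.89 - 4.04) = -4.625%, loss ≈ 12752 × 4.625/100 ≈ 590.
Year 2016: gap = -2.5 × (5.79 - 4.04) = -4.375%, loss ≈ 12752 × 4.375/100 ≈ 558.
Total lost output = 1307 + 1400 + 1259 + 590 + 558 = 5114 billion.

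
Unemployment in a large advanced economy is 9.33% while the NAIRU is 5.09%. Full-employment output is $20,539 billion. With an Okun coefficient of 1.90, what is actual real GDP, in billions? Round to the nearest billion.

$18,884 billion

Unemployment gap = 9.33 - 5.09 = 4.24 points, so the output gap is -1.9 × 4.24 = -8.056%.
Actual GDP = 20539 × (1 - 8.056/100) = 20539 × 0.91944 ≈ 18884 billion.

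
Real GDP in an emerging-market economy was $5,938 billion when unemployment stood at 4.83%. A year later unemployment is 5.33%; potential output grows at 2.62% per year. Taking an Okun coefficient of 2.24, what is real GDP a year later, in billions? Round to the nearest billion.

Δu = 5.33 - 4.83 = 0.5 points.
Okun's law (growth form): g_Y = g_Y* - β × Δu = 2.62 - 2.24 × (0.50) = 2.62 - 1.12 = 1.5%.
Real GDP in the next year = 5938 × (1 + 1.5/100) = 5938 × 1.015 ≈ 6027 billion.

$6,027 billion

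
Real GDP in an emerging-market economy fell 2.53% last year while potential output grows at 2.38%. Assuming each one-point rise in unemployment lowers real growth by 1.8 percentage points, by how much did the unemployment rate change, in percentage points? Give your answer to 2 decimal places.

Growth-rate Okun's law: g_Y = g_Y* - β × Δu, so Δu = (g_Y* - g_Y)/β.
Δu = (2.38 + 2.53)/1.8 = 4.91/1.8 = 2.73 percentage points.

2.73 percentage points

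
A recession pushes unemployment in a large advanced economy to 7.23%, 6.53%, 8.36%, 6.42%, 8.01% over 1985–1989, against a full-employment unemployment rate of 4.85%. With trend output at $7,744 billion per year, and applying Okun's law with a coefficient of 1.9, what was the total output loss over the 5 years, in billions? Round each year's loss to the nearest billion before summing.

$1,809 billion

Year 1985: gap = -1.9 × (7.23 - 4.85) = -4.522%, loss ≈ 7744 × 4.522/100 ≈ 350.
Year 1986: gap = -1.9 × (6.53 - 4.85) = -3.192%, loss ≈ 7744 × 3.192/100 ≈ 247.
Year 1987: gap = -1.9 × (8.36 - 4.85) = -6.669%, loss ≈ 7744 × 6.669/100 ≈ 516.
Year 1988: gap = -1.9 × (6.42 - 4.85) = -2.983%, loss ≈ 7744 × 2.983/100 ≈ 231.
Year 1989: gap = -1.9 × (8.01 - 4.85) = -6.004%, loss ≈ 7744 × 6.004/100 ≈ 465.
Total lost output = 350 + 247 + 516 + 231 + 465 = 1809 billion.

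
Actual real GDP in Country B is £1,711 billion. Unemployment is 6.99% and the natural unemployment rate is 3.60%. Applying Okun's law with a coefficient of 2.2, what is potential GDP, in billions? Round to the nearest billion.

£1,849 billion

Unemployment gap = 6.99 - 3.6 = 3.39 points, so output gap = -2.2 × 3.39 = -7.458%.
Since Y = Y* × (1 + gap/100), Y* = 1711/0.92542 ≈ 1849 billion.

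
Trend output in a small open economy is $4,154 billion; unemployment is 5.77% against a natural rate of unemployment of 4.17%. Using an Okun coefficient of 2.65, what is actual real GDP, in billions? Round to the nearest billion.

Unemployment gap = 5.77 - 4.17 = 1.6 points, so the output gap is -2.65 × 1.6 = -4.24%.
Actual GDP = 4154 × (1 - 4.24/100) = 4154 × 0.9576 ≈ 3978 billion.

$3,978 billion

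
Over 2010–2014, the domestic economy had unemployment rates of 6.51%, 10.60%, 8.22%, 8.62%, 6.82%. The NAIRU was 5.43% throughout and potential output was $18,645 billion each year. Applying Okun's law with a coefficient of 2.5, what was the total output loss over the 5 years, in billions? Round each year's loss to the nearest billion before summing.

Year 2010: gap = -2.5 × (6.51 - 5.43) = -2.7%, loss ≈ 18645 × 2.7/100 ≈ 503.
Year 2011: gap = -2.5 × (10.6 - 5.43) = -12.925%, loss ≈ 18645 × 12.925/100 ≈ 2410.
Year 2012: gap = -2.5 × (8.22 - 5.43) = -6.975%, loss ≈ 18645 × 6.975/100 ≈ 1300.
Year 2013: gap = -2.5 × (8.62 - 5.43) = -7.975%, loss ≈ 18645 × 7.975/100 ≈ 1487.
Year 2014: gap = -2.5 × (6.82 - 5.43) = -3.475%, loss ≈ 18645 × 3.475/100 ≈ 648.
Total lost output = 503 + 2410 + 1300 + 1487 + 648 = 6348 billion.

$6,348 billion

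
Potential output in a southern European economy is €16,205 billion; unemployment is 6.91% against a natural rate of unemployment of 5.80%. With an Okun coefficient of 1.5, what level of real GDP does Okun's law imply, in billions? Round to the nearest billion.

€15,935 billion

Unemployment gap = 6.91 - 5.8 = 1.11 points, so the output gap is -1.5 × 1.11 = -1.665%.
Actual GDP = 16205 × (1 - 1.665/100) = 16205 × 0.98335 ≈ 15935 billion.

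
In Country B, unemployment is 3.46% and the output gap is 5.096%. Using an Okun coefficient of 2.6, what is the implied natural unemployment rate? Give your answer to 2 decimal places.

5.42%

From Okun's law, u - u* = -(output gap)/β = -(5.096)/2.6 = -1.96 points.
So u* = 3.46 + 1.96 = 5.42%.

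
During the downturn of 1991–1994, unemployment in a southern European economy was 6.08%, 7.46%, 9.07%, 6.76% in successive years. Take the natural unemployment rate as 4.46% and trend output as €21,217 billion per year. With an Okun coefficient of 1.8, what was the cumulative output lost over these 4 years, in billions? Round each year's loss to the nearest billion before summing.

€4,404 billion

Year 1991: gap = -1.8 × (6.08 - 4.46) = -2.916%, loss ≈ 21217 × 2.916/100 ≈ 619.
Year 1992: gap = -1.8 × (7.46 - 4.46) = -5.4%, loss ≈ 21217 × 5.4/100 ≈ 1146.
Year 1993: gap = -1.8 × (9.07 - 4.46) = -8.298%, loss ≈ 21217 × 8.298/100 ≈ 1761.
Year 1994: gap = -1.8 × (6.76 - 4.46) = -4.14%, loss ≈ 21217 × 4.14/100 ≈ 878.
Total lost output = 619 + 1146 + 1761 + 878 = 4404 billion.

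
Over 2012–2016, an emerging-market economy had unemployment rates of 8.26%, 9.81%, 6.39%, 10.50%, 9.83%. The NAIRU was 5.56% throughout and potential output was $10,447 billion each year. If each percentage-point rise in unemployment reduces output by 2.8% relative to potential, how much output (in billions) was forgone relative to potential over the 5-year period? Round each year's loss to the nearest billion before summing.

Year 2012: gap = -2.8 × (8.26 - 5.56) = -7.56%, loss ≈ 10447 × 7.56/100 ≈ 790.
Year 2013: gap = -2.8 × (9.81 - 5.56) = -11.9%, loss ≈ 10447 × 11.9/100 ≈ 1243.
Year 2014: gap = -2.8 × (6.39 - 5.56) = -2.324%, loss ≈ 10447 × 2.324/100 ≈ 243.
Year 2015: gap = -2.8 × (10.5 - 5.56) = -13.832%, loss ≈ 10447 × 13.832/100 ≈ 1445.
Year 2016: gap = -2.8 × (9.83 - 5.56) = -11.956%, loss ≈ 10447 × 11.956/100 ≈ 1249.
Total lost output = 790 + 1243 + 243 + 1445 + 1249 = 4970 billion.

$4,970 billion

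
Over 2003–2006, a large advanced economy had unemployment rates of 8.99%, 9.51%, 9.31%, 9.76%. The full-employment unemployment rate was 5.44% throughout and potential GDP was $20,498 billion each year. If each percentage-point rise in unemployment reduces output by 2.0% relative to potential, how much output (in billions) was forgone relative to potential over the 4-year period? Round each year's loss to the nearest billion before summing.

Year 2003: gap = -2.0 × (8.99 - 5.44) = -7.1%, loss ≈ 20498 × 7.1/100 ≈ 1455.
Year 2004: gap = -2.0 × (9.51 - 5.44) = -8.14%, loss ≈ 20498 × 8.14/100 ≈ 1669.
Year 2005: gap = -2.0 × (9.31 - 5.44) = -7.74%, loss ≈ 20498 × 7.74/100 ≈ 1587.
Year 2006: gap = -2.0 × (9.76 - 5.44) = -8.64%, loss ≈ 20498 × 8.64/100 ≈ 1771.
Total lost output = 1455 + 1669 + 1587 + 1771 = 6482 billion.

$6,482 billion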